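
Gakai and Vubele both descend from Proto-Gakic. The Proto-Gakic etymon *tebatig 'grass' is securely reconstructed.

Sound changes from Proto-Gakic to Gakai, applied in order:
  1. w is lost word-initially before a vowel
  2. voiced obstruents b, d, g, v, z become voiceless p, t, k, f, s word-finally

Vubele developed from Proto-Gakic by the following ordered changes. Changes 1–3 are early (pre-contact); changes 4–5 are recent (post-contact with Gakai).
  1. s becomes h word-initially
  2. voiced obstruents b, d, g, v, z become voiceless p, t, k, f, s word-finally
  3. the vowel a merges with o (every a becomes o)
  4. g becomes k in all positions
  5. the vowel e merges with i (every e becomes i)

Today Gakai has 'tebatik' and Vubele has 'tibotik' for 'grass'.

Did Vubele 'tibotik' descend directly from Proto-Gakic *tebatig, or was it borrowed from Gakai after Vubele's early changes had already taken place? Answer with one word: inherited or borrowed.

If inherited, *tebatig would pass through all of Vubele's changes:
Vubele: *tebatig > tebatik > tebotik > tibotik  (by final devoicing, vowel merger, vowel merger)
If borrowed from Gakai 'tebatik' after the early changes, it would undergo only the recent ones:
  rule 4 (unconditioned shift): no change (tebatik)
  rule 5 (vowel merger): tebatik → tibatik
  ⇒ as a loan: tibatik
Vubele 'tibotik' matches the inherited outcome exactly, so it is an inherited cognate, not a loan.

inherited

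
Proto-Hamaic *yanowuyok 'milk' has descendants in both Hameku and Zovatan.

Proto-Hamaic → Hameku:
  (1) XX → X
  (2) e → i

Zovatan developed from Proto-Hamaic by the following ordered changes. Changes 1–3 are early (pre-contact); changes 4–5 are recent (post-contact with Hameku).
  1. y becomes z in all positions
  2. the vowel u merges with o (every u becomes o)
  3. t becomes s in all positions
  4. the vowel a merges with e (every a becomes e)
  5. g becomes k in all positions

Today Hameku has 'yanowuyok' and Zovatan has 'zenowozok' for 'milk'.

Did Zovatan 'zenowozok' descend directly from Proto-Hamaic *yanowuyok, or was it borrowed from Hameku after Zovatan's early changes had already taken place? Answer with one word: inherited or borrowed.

If inherited, *yanowuyok would pass through all of Zovatan's changes:
Zovatan: start from *yanowuyok.
  rule 1 (unconditioned shift): yanowuyok → zanowuzok
  rule 2 (vowel merger): zanowuzok → zanowozok
  rule 3: no change — zanowozok
  rule 4 (vowel merger): zanowozok → zenowozok
  rule 5: no change — zenowozok
  ⇒ Zovatan zenowozok
If borrowed from Hameku 'yanowuyok' after the early changes, it would undergo only the recent ones:
  rule 4 (vowel merger): yanowuyok → yenowuyok
  rule 5 (unconditioned shift): no change (yenowuyok)
  ⇒ as a loan: yenowuyok
Zovatan 'zenowozok' matches the inherited outcome exactly, so it is an inherited cognate, not a loan.

inherited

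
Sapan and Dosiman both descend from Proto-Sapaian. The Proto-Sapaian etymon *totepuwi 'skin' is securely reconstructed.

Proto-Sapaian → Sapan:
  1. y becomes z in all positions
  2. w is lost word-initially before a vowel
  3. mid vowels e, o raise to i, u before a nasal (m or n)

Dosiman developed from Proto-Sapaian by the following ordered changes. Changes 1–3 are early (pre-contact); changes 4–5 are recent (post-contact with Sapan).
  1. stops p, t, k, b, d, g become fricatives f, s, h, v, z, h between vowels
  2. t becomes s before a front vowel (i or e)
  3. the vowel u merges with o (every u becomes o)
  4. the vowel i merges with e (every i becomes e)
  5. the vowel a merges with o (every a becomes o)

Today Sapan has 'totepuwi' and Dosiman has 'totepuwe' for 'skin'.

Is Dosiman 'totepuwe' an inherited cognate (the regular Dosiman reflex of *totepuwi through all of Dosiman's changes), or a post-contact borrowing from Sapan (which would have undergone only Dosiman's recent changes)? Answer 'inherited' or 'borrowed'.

If inherited, *totepuwi would pass through all of Dosiman's changes:
Dosiman: *totepuwi
  totepuwi → tosefuwi   [intervocalic lenition]
  tosefuwi (rule 2 does not apply)
  tosefuwi → tosefowi   [vowel merger]
  tosefowi → tosefowe   [vowel merger]
  tosefowe (rule 5 does not apply)
  giving Dosiman tosefowe.
If borrowed from Sapan 'totepuwi' after the early changes, it would undergo only the recent ones:
  rule 4 (vowel merger): totepuwi → totepuwe
  rule 5 (vowel merger): no change (totepuwe)
  ⇒ as a loan: totepuwe
Dosiman 'totepuwe' matches the loan outcome 'totepuwe', not the inherited 'tosefowe' — it skipped the early Dosiman changes, so it was borrowed from Sapan.

borrowed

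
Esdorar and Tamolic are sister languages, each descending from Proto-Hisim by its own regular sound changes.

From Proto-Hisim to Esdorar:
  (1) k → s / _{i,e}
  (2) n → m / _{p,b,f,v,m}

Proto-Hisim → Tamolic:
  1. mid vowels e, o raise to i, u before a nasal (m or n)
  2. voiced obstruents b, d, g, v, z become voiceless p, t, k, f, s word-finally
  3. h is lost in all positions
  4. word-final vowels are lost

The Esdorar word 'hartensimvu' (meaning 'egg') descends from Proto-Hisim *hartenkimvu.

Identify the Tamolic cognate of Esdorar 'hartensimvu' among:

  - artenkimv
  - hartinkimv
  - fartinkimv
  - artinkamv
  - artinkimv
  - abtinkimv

Tamolic: start from *hartenkimvu.
  rule 1 (pre-nasal raising): hartenkimvu → hartinkimvu
  rule 2: no change — hartinkimvu
  rule 3 (h-loss): hartinkimvu → artinkimvu
  rule 4 (apocope): artinkimvu → artinkimv
  ⇒ Tamolic artinkimv
Among the options, 'artinkimv' alone shows every Tamolic change applied in order.

artinkimv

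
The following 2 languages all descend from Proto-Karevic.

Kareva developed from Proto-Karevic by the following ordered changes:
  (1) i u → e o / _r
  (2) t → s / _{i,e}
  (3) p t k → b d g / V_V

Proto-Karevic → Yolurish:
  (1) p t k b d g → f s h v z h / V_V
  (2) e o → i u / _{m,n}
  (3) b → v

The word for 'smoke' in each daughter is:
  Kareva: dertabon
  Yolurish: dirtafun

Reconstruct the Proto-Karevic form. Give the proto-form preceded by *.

Position 2: Kareva has e, Yolurish has i. Taking the neighbouring segments as reconstructed: Kareva e could go back to *e or *i; Yolurish i can only go back to *i — the one source consistent with every daughter is *i.
Position 6: Kareva has b, Yolurish has f. Taking the neighbouring segments as reconstructed: Kareva b could go back to *p or *b; Yolurish f could go back to *p or *f — the one source consistent with every daughter is *p.
Verify the candidate proto-form against each daughter:
Kareva: start from *dirtapon.
  rule 1 (pre-rhotic lowering): dirtapon → dertapon
  rule 2: no change — dertapon
  rule 3 (intervocalic voicing): dertapon → dertabon
  ⇒ Kareva dertabon
Yolurish: start from *dirtapon.
  rule 1 (intervocalic lenition): dirtapon → dirtafon
  rule 2 (pre-nasal raising): dirtafon → dirtafun
  rule 3: no change — dirtafun
  ⇒ Yolurish dirtafun
No other proto-form is consistent with every reflex, so the reconstruction is *dirtapon.

*dirtapon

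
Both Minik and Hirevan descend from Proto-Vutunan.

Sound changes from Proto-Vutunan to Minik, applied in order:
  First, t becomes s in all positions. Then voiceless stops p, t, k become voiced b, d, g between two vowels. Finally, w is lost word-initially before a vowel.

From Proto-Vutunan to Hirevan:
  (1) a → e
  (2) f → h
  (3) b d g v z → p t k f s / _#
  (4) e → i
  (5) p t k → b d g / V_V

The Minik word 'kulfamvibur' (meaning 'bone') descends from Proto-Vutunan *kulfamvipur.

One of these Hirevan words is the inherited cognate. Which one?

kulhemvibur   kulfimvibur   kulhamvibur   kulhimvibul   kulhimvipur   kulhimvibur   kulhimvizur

Hirevan: start from *kulfamvipur.
  rule 1 (vowel merger): kulfamvipur → kulfemvipur
  rule 2 (unconditioned shift): kulfemvipur → kulhemvipur
  rule 3: no change — kulhemvipur
  rule 4 (vowel merger): kulhemvipur → kulhimvipur
  rule 5 (intervocalic voicing): kulhimvipur → kulhimvibur
  ⇒ Hirevan kulhimvibur
Only 'kulhimvibur' matches the regular Hirevan development of *kulfamvipur.

kulhimvibur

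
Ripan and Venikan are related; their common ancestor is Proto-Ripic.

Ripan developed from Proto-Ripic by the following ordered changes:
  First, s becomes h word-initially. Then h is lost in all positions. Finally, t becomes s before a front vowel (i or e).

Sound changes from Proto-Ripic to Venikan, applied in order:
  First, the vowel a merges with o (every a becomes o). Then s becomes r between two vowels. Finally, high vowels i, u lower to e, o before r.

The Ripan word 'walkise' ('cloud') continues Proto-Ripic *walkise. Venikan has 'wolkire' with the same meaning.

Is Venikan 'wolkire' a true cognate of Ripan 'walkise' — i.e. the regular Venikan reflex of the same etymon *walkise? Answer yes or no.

no

Derive the expected Venikan reflex of *walkise:
Venikan: *walkise
  walkise → wolkise   [vowel merger]
  wolkise → wolkire   [rhotacism]
  wolkire → wolkere   [pre-rhotic lowering]
  giving Venikan wolkere.
The regular Venikan reflex would be 'wolkere', but the attested form is 'wolkire'. The correspondence is irregular, so they are not cognates (the Venikan form has a different source).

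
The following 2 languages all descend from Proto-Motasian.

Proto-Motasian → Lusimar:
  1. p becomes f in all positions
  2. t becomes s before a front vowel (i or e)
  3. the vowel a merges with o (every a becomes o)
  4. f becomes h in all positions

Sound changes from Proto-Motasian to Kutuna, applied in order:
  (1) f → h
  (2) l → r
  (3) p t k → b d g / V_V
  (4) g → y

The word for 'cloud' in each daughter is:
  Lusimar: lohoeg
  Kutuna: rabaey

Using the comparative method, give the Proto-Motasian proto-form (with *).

*lapaeg

Position 1: Lusimar has l, Kutuna has r. Lusimar preserves l here (none of its changes turn any other segment into l), so the proto-segment is *l.
Position 2: Lusimar has o, Kutuna has a. Kutuna preserves a here (none of its changes turn any other segment into a), so the proto-segment is *a.
Position 4: Lusimar has o, Kutuna has a. Kutuna preserves a here (none of its changes turn any other segment into a), so the proto-segment is *a.
Verify the candidate proto-form against each daughter:
Lusimar: start from *lapaeg.
  rule 1 (unconditioned shift): lapaeg → lafaeg
  rule 2: no change — lafaeg
  rule 3 (vowel merger): lafaeg → lofoeg
  rule 4 (unconditioned shift): lofoeg → lohoeg
  ⇒ Lusimar lohoeg
Kutuna: start from *lapaeg.
  rule 1: no change — lapaeg
  rule 2 (unconditioned shift): lapaeg → rapaeg
  rule 3 (intervocalic voicing): rapaeg → rabaeg
  rule 4 (unconditioned shift): rabaeg → rabaey
  ⇒ Kutuna rabaey
Only *lapaeg yields all of Lusimar lohoeg, Kutuna rabaey.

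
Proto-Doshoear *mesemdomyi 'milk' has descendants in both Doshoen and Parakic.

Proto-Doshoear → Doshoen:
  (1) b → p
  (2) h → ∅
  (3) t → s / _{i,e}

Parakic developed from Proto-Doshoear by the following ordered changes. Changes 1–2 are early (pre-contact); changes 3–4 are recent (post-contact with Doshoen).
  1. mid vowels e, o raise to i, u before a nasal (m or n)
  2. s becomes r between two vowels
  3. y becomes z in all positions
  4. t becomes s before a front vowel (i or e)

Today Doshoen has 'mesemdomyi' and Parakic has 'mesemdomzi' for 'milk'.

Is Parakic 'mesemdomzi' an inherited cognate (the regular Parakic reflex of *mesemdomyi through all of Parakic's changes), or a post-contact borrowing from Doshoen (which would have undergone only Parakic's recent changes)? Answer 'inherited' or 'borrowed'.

If inherited, *mesemdomyi would pass through all of Parakic's changes:
Parakic: start from *mesemdomyi.
  rule 1 (pre-nasal raising): mesemdomyi → mesimdumyi
  rule 2 (rhotacism): mesimdumyi → merimdumyi
  rule 3 (unconditioned shift): merimdumyi → merimdumzi
  rule 4: no change — merimdumzi
  ⇒ Parakic merimdumzi
If borrowed from Doshoen 'mesemdomyi' after the early changes, it would undergo only the recent ones:
  rule 3 (unconditioned shift): mesemdomyi → mesemdomzi
  rule 4 (palatalisation): no change (mesemdomzi)
  ⇒ as a loan: mesemdomzi
Parakic 'mesemdomzi' matches the loan outcome 'mesemdomzi', not the inherited 'merimdumzi' — it skipped the early Parakic changes, so it was borrowed from Doshoen.

borrowed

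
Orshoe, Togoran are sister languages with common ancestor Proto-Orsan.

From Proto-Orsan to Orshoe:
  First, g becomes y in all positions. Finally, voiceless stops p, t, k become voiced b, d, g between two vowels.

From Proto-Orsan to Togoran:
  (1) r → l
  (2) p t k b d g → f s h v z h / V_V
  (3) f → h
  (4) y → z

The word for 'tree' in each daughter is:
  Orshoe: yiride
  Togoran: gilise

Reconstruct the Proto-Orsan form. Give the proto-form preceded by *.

Position 3: Orshoe has r, Togoran has l. Orshoe preserves r here (none of its changes turn any other segment into r), so the proto-segment is *r.
Position 5: Orshoe has d, Togoran has s. Taking the neighbouring segments as reconstructed: Orshoe d could go back to *t or *d; Togoran s could go back to *t or *s — the one source consistent with every daughter is *t.
Position 1: Orshoe has y, Togoran has g. Togoran preserves g here (none of its changes turn any other segment into g), so the proto-segment is *g.
Verify the candidate proto-form against each daughter:
Orshoe: *girite > yirite > yiride  (by unconditioned shift, intervocalic voicing)
Togoran: *girite
  girite → gilite   [unconditioned shift]
  gilite → gilise   [intervocalic lenition]
  gilise (rule 3 does not apply)
  gilise (rule 4 does not apply)
  giving Togoran gilise.
No other proto-form is consistent with every reflex, so the reconstruction is *girite.

*girite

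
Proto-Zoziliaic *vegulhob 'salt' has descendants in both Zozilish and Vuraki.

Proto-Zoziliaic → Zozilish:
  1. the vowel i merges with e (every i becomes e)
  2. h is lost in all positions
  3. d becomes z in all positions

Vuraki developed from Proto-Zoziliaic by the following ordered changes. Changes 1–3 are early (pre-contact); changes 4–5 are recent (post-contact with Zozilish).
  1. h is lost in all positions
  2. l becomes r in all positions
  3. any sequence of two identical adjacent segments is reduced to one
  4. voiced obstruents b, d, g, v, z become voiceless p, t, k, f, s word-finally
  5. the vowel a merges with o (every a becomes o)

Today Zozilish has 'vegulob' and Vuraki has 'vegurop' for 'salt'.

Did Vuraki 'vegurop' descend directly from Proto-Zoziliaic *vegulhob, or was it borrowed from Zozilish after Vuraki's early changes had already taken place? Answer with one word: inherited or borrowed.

If inherited, *vegulhob would pass through all of Vuraki's changes:
Vuraki: *vegulhob
  vegulhob → vegulob   [h-loss]
  vegulob → vegurob   [unconditioned shift]
  vegurob (rule 3 does not apply)
  vegurob → vegurop   [final devoicing]
  vegurop (rule 5 does not apply)
  giving Vuraki vegurop.
If borrowed from Zozilish 'vegulob' after the early changes, it would undergo only the recent ones:
  rule 4 (final devoicing): vegulob → vegulop
  rule 5 (vowel merger): no change (vegulop)
  ⇒ as a loan: vegulop
Vuraki 'vegurop' matches the inherited outcome exactly, so it is an inherited cognate, not a loan.

inherited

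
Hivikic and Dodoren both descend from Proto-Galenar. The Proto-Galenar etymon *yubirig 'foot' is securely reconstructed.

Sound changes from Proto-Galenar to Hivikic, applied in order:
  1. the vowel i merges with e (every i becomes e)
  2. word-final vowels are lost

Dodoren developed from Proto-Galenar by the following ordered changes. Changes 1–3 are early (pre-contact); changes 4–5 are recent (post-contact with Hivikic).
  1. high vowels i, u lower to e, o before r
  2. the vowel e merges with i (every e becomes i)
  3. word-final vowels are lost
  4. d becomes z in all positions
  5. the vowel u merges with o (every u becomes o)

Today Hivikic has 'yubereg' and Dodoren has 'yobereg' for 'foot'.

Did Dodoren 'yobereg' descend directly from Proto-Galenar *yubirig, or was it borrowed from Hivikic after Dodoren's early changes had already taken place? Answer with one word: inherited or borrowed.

If inherited, *yubirig would pass through all of Dodoren's changes:
Dodoren: start from *yubirig.
  rule 1 (pre-rhotic lowering): yubirig → yuberig
  rule 2 (vowel merger): yuberig → yubirig
  rule 3: no change — yubirig
  rule 4: no change — yubirig
  rule 5 (vowel merger): yubirig → yobirig
  ⇒ Dodoren yobirig
If borrowed from Hivikic 'yubereg' after the early changes, it would undergo only the recent ones:
  rule 4 (unconditioned shift): no change (yubereg)
  rule 5 (vowel merger): yubereg → yobereg
  ⇒ as a loan: yobereg
Dodoren 'yobereg' matches the loan outcome 'yobereg', not the inherited 'yobirig' — it skipped the early Dodoren changes, so it was borrowed from Hivikic.

borrowed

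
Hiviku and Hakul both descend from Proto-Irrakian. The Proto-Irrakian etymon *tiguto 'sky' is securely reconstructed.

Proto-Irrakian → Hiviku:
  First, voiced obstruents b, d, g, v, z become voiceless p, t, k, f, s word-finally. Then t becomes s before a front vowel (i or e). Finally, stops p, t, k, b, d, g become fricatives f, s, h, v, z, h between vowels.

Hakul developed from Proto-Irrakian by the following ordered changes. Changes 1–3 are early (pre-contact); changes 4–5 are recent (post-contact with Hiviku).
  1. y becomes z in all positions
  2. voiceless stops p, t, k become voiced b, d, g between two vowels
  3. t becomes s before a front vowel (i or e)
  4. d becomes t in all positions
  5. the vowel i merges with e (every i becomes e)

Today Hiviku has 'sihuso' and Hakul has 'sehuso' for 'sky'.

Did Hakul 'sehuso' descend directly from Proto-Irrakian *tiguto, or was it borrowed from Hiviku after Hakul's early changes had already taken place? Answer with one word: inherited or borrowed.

If inherited, *tiguto would pass through all of Hakul's changes:
Hakul: *tiguto
  tiguto (rule 1 does not apply)
  tiguto → tigudo   [intervocalic voicing]
  tigudo → sigudo   [palatalisation]
  sigudo → siguto   [unconditioned shift]
  siguto → seguto   [vowel merger]
  giving Hakul seguto.
If borrowed from Hiviku 'sihuso' after the early changes, it would undergo only the recent ones:
  rule 4 (unconditioned shift): no change (sihuso)
  rule 5 (vowel merger): sihuso → sehuso
  ⇒ as a loan: sehuso
Hakul 'sehuso' matches the loan outcome 'sehuso', not the inherited 'seguto' — it skipped the early Hakul changes, so it was borrowed from Hiviku.

borrowed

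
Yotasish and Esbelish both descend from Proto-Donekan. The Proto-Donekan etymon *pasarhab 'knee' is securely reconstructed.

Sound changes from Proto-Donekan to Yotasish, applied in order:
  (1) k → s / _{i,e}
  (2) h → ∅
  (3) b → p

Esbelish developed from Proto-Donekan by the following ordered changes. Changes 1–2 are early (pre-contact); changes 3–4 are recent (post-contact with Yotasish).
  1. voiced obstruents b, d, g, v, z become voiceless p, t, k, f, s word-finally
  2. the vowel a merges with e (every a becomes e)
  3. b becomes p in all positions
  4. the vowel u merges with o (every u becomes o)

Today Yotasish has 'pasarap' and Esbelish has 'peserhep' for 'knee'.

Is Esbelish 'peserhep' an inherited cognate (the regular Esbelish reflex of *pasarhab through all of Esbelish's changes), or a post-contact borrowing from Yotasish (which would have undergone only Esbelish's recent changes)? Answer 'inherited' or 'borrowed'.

If inherited, *pasarhab would pass through all of Esbelish's changes:
Esbelish: *pasarhab > pasarhap > peserhep  (by final devoicing, vowel merger)
If borrowed from Yotasish 'pasarap' after the early changes, it would undergo only the recent ones:
  rule 3 (unconditioned shift): no change (pasarap)
  rule 4 (vowel merger): no change (pasarap)
  ⇒ as a loan: pasarap
Esbelish 'peserhep' matches the inherited outcome exactly, so it is an inherited cognate, not a loan.

inherited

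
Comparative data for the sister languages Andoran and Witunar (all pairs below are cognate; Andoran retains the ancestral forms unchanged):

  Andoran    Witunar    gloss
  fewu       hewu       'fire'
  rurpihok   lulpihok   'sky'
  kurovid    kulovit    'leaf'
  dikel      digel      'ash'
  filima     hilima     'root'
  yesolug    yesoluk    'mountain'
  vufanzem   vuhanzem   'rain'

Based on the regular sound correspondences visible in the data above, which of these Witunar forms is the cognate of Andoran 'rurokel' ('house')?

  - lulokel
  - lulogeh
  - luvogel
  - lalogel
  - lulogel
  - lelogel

lulogel

rurpihok ~ lulpihok — Andoran r corresponds to Witunar l word-initially before a back vowel.
kurovid ~ kulovit — Andoran r corresponds to Witunar l between vowels (before a back vowel).
dikel ~ digel — Andoran k corresponds to Witunar g between vowels (before a front vowel).
Applying these to Andoran 'rurokel':
  rurokel → lurokel   (r→l word-initially before a back vowel)
  lurokel → lulokel   (r→l between vowels (before a back vowel))
  lulokel → lulogel   (k→g between vowels (before a front vowel))
So the Witunar cognate is 'lulogel'.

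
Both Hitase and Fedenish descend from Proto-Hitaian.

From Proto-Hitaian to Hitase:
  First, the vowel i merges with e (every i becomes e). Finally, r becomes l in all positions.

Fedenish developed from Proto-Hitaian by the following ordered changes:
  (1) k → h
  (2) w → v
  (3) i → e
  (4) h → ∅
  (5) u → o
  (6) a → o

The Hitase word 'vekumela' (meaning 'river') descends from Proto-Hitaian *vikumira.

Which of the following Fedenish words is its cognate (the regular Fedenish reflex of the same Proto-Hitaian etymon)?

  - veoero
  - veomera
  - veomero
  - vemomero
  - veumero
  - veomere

Fedenish: *vikumira
  vikumira → vihumira   [unconditioned shift]
  vihumira (rule 2 does not apply)
  vihumira → vehumera   [vowel merger]
  vehumera → veumera   [h-loss]
  veumera → veomera   [vowel merger]
  veomera → veomero   [vowel merger]
  giving Fedenish veomero.

veomero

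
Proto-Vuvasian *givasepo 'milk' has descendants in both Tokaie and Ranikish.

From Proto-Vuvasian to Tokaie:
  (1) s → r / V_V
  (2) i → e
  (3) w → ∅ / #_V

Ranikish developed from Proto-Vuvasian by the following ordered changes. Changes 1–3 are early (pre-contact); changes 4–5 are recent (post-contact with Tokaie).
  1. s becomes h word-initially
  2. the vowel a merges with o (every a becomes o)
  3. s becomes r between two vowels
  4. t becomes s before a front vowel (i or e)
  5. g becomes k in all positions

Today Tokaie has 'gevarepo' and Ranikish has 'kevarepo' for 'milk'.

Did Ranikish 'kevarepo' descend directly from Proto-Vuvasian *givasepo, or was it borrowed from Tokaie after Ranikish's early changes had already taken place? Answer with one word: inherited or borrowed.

If inherited, *givasepo would pass through all of Ranikish's changes:
Ranikish: *givasepo
  givasepo (rule 1 does not apply)
  givasepo → givosepo   [vowel merger]
  givosepo → givorepo   [rhotacism]
  givorepo (rule 4 does not apply)
  givorepo → kivorepo   [unconditioned shift]
  giving Ranikish kivorepo.
If borrowed from Tokaie 'gevarepo' after the early changes, it would undergo only the recent ones:
  rule 4 (palatalisation): no change (gevarepo)
  rule 5 (unconditioned shift): gevarepo → kevarepo
  ⇒ as a loan: kevarepo
Ranikish 'kevarepo' matches the loan outcome 'kevarepo', not the inherited 'kivorepo' — it skipped the early Ranikish changes, so it was borrowed from Tokaie.

borrowed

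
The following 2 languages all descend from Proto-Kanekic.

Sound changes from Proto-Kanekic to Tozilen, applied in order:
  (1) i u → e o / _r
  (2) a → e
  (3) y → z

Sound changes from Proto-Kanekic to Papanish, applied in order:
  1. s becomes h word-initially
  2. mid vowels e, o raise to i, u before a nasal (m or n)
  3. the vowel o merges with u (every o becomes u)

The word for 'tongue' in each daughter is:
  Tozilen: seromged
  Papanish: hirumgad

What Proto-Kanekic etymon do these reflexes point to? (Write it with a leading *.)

Position 4: Tozilen has o, Papanish has u. Taking the neighbouring segments as reconstructed: Tozilen o can only go back to *o; Papanish u could go back to *o or *u — the one source consistent with every daughter is *o.
Position 1: Tozilen has s, Papanish has h. Tozilen preserves s here (none of its changes turn any other segment into s), so the proto-segment is *s.
Continuing position by position gives *siromgad; check it forward:
Tozilen: start from *siromgad.
  rule 1 (pre-rhotic lowering): siromgad → seromgad
  rule 2 (vowel merger): seromgad → seromged
  rule 3: no change — seromged
  ⇒ Tozilen seromged
Papanish: start from *siromgad.
  rule 1 (debuccalisation): siromgad → hiromgad
  rule 2 (pre-nasal raising): hiromgad → hirumgad
  rule 3: no change — hirumgad
  ⇒ Papanish hirumgad
*siromgad is the unique common source.

*siromgad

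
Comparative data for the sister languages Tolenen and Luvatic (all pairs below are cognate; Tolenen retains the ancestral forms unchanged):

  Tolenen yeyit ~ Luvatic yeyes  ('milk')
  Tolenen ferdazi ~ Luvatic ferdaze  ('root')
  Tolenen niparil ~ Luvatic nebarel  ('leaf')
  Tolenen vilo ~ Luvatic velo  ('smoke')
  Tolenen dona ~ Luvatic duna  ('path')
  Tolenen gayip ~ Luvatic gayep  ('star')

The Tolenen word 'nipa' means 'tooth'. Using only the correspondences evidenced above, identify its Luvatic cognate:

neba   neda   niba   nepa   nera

neba

niparil ~ nebarel, gayip ~ gayep — Tolenen i corresponds to Luvatic e after a consonant, before a labial obstruent.
niparil ~ nebarel — Tolenen p corresponds to Luvatic b between vowels (before a back vowel).
Applying these to Tolenen 'nipa':
  nipa → nepa   (i→e after a consonant, before a labial obstruent)
  nepa → neba   (p→b between vowels (before a back vowel))
So the Luvatic cognate is 'neba'.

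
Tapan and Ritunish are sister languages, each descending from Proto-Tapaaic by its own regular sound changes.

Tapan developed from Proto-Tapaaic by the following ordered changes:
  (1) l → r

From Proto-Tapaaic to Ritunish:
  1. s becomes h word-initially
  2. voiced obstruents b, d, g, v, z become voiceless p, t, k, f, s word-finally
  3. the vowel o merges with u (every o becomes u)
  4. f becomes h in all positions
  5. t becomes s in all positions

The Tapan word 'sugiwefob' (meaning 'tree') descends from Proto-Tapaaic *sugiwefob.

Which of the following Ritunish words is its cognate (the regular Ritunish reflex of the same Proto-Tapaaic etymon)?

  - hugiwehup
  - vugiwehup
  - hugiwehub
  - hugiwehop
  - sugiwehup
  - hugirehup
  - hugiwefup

Ritunish: *sugiwefob > hugiwefob > hugiwefop > hugiwefup > hugiwehup  (by debuccalisation, final devoicing, vowel merger, unconditioned shift)
Only 'hugiwehup' matches the regular Ritunish development of *sugiwefob.

hugiwehup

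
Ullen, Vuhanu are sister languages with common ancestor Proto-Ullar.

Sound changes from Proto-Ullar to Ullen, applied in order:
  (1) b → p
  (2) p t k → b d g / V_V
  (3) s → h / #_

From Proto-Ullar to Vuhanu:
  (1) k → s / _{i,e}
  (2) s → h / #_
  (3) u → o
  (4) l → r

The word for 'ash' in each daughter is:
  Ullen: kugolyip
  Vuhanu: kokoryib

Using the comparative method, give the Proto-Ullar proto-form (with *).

Position 5: Ullen has l, Vuhanu has r. Ullen preserves l here (none of its changes turn any other segment into l), so the proto-segment is *l.
Position 3: Ullen has g, Vuhanu has k. Vuhanu preserves k here (none of its changes turn any other segment into k), so the proto-segment is *k.
Position 2: Ullen has u, Vuhanu has o. Ullen preserves u here (none of its changes turn any other segment into u), so the proto-segment is *u.
Continuing position by position gives *kukolyib; check it forward:
Ullen: start from *kukolyib.
  rule 1 (unconditioned shift): kukolyib → kukolyip
  rule 2 (intervocalic voicing): kukolyip → kugolyip
  rule 3: no change — kugolyip
  ⇒ Ullen kugolyip
Vuhanu: *kukolyib
  kukolyib (rule 1 does not apply)
  kukolyib (rule 2 does not apply)
  kukolyib → kokolyib   [vowel merger]
  kokolyib → kokoryib   [unconditioned shift]
  giving Vuhanu kokoryib.
Only *kukolyib yields all of Ullen kugolyip, Vuhanu kokoryib.

*kukolyib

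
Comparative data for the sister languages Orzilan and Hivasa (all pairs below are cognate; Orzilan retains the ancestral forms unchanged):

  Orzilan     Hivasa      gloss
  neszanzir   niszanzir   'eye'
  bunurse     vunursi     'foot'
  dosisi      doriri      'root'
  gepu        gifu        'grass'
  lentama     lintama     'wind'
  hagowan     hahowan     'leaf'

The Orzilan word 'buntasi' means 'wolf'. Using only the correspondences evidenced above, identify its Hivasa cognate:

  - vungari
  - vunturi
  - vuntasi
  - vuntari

vuntari

bunurse ~ vunursi — Orzilan b corresponds to Hivasa v word-initially before a back vowel.
dosisi ~ doriri — Orzilan s corresponds to Hivasa r between vowels (before a front vowel).
Applying these to Orzilan 'buntasi':
  buntasi → vuntasi   (b→v word-initially before a back vowel)
  vuntasi → vuntari   (s→r between vowels (before a front vowel))
So the Hivasa cognate is 'vuntari'.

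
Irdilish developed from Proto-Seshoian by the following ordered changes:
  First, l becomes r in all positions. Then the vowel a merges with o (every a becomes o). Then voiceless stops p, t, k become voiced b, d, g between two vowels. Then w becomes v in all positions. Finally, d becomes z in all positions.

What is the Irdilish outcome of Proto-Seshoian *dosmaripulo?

zosmoriburo

Irdilish: *dosmaripulo > dosmaripuro > dosmoripuro > dosmoriburo > zosmoriburo  (by unconditioned shift, vowel merger, intervocalic voicing, unconditioned shift)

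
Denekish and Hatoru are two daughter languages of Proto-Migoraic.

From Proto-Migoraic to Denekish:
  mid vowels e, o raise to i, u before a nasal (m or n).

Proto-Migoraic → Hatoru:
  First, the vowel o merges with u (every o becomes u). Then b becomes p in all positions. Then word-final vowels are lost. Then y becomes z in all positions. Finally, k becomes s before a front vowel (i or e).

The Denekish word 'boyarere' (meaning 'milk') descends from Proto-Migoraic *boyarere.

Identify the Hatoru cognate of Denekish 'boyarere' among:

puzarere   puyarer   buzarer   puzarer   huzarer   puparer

puzarer

Hatoru: *boyarere
  boyarere → buyarere   [vowel merger]
  buyarere → puyarere   [unconditioned shift]
  puyarere → puyarer   [apocope]
  puyarer → puzarer   [unconditioned shift]
  puzarer (rule 5 does not apply)
  giving Hatoru puzarer.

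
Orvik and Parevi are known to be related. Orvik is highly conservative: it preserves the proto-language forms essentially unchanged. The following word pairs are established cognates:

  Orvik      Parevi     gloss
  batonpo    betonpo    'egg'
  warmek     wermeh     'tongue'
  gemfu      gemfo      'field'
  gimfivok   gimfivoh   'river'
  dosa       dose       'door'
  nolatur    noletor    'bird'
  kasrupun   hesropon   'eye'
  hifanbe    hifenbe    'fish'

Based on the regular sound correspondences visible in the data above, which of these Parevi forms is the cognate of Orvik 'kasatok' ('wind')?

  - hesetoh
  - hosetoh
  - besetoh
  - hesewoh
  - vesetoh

hesetoh

kasrupun ~ hesropon — Orvik k corresponds to Parevi h word-initially before a back vowel.
batonpo ~ betonpo, nolatur ~ noletor — Orvik a corresponds to Parevi e after a consonant, before a consonant other than r, m, n, p, b, f, v.
warmek ~ wermeh, gimfivok ~ gimfivoh — Orvik k corresponds to Parevi h word-finally.
Applying these to Orvik 'kasatok':
  kasatok → hasatok   (k→h word-initially before a back vowel)
  hasatok → hesatok   (a→e after a consonant, before a consonant other than r, m, n, p, b, f, v)
  hesatok → hesetok   (a→e after a consonant, before a consonant other than r, m, n, p, b, f, v)
  hesetok → hesetoh   (k→h word-finally)
So the Parevi cognate is 'hesetoh'.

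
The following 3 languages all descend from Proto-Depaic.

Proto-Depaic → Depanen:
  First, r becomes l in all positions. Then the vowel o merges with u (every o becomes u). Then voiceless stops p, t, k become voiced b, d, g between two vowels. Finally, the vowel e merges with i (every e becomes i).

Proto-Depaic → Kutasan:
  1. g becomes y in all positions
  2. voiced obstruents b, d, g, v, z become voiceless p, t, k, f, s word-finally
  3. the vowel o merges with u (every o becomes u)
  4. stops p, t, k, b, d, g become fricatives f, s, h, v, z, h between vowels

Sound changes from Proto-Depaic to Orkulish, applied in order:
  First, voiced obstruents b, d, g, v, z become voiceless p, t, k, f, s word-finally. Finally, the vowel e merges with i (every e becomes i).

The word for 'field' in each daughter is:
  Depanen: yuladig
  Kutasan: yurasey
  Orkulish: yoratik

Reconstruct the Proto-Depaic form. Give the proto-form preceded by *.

*yorateg

Position 7: Depanen has g, Kutasan has y, Orkulish has k. Taking the neighbouring segments as reconstructed: Depanen g can only go back to *g; Kutasan y could go back to *g or *y; Orkulish k could go back to *k or *g — the one source consistent with every daughter is *g.
Position 5: Depanen has d, Kutasan has s, Orkulish has t. Taking the neighbouring segments as reconstructed: Depanen d could go back to *t or *d; Kutasan s could go back to *t or *s; Orkulish t can only go back to *t — the one source consistent with every daughter is *t.
Verify the candidate proto-form against each daughter:
Depanen: start from *yorateg.
  rule 1 (unconditioned shift): yorateg → yolateg
  rule 2 (vowel merger): yolateg → yulateg
  rule 3 (intervocalic voicing): yulateg → yuladeg
  rule 4 (vowel merger): yuladeg → yuladig
  ⇒ Depanen yuladig
Kutasan: start from *yorateg.
  rule 1 (unconditioned shift): yorateg → yoratey
  rule 2: no change — yoratey
  rule 3 (vowel merger): yoratey → yuratey
  rule 4 (intervocalic lenition): yuratey → yurasey
  ⇒ Kutasan yurasey
Orkulish: start from *yorateg.
  rule 1 (final devoicing): yorateg → yoratek
  rule 2 (vowel merger): yoratek → yoratik
  ⇒ Orkulish yoratik
No other proto-form is consistent with every reflex, so the reconstruction is *yorateg.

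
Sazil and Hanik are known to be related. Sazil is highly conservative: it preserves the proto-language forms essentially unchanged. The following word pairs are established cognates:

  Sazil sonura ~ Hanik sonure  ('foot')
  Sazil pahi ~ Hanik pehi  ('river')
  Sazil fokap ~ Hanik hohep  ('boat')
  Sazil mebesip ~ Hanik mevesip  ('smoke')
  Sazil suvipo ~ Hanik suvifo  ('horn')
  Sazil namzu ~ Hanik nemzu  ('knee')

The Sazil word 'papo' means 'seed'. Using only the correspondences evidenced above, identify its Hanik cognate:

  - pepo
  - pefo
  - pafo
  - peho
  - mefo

pefo

fokap ~ hohep — Sazil a corresponds to Hanik e after a consonant, before a labial obstruent.
suvipo ~ suvifo — Sazil p corresponds to Hanik f between vowels (before a back vowel).
Applying these to Sazil 'papo':
  papo → pepo   (a→e after a consonant, before a labial obstruent)
  pepo → pefo   (p→f between vowels (before a back vowel))
So the Hanik cognate is 'pefo'.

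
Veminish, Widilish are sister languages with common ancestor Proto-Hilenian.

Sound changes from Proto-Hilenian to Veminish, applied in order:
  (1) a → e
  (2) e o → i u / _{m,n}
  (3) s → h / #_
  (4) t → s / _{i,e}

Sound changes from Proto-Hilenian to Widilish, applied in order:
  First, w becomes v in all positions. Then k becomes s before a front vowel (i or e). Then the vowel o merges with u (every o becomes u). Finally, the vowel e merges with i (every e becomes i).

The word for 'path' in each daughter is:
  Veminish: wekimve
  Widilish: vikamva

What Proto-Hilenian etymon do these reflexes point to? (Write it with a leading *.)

Position 2: Veminish has e, Widilish has i. Taking the neighbouring segments as reconstructed: Veminish e could go back to *a or *e; Widilish i could go back to *e or *i — the one source consistent with every daughter is *e.
Position 4: Veminish has i, Widilish has a. Widilish preserves a here (none of its changes turn any other segment into a), so the proto-segment is *a.
Position 7: Veminish has e, Widilish has a. Widilish preserves a here (none of its changes turn any other segment into a), so the proto-segment is *a.
This points to *wekamva. Verify forward in each daughter:
Veminish: *wekamva > wekemve > wekimve  (by vowel merger, pre-nasal raising)
Widilish: *wekamva
  wekamva → vekamva   [unconditioned shift]
  vekamva (rule 2 does not apply)
  vekamva (rule 3 does not apply)
  vekamva → vikamva   [vowel merger]
  giving Widilish vikamva.
*wekamva is the unique common source.

*wekamva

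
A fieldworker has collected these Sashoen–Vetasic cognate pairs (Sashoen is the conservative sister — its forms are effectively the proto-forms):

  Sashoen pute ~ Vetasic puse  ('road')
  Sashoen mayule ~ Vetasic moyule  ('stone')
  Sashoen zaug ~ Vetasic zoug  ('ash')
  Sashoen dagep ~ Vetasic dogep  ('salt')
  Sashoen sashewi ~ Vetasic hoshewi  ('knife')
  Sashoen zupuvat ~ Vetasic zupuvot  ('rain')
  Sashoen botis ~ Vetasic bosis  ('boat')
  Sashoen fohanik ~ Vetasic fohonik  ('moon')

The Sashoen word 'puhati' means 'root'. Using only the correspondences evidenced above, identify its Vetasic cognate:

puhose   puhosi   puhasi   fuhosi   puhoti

mayule ~ moyule, dagep ~ dogep — Sashoen a corresponds to Vetasic o after a consonant, before a consonant other than r, m, n, p, b, f, v.
botis ~ bosis — Sashoen t corresponds to Vetasic s between vowels (before a front vowel).
Applying these to Sashoen 'puhati':
  puhati → puhoti   (a→o after a consonant, before a consonant other than r, m, n, p, b, f, v)
  puhoti → puhosi   (t→s between vowels (before a front vowel))
So the Vetasic cognate is 'puhosi'.

puhosi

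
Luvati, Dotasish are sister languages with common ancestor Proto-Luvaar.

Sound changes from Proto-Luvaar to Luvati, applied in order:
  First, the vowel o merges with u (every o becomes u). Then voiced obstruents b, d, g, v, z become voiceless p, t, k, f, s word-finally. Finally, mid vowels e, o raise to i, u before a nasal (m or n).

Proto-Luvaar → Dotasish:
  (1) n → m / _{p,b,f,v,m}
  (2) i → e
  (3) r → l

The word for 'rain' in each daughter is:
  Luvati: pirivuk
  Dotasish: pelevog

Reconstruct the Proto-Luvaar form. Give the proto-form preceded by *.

Position 3: Luvati has r, Dotasish has l. Luvati preserves r here (none of its changes turn any other segment into r), so the proto-segment is *r.
Position 2: Luvati has i, Dotasish has e. Taking the neighbouring segments as reconstructed: Luvati i can only go back to *i; Dotasish e could go back to *e or *i — the one source consistent with every daughter is *i.
Position 4: Luvati has i, Dotasish has e. Taking the neighbouring segments as reconstructed: Luvati i can only go back to *i; Dotasish e could go back to *e or *i — the one source consistent with every daughter is *i.
Continuing position by position gives *pirivog; check it forward:
Luvati: *pirivog
  pirivog → pirivug   [vowel merger]
  pirivug → pirivuk   [final devoicing]
  pirivuk (rule 3 does not apply)
  giving Luvati pirivuk.
Dotasish: *pirivog
  pirivog (rule 1 does not apply)
  pirivog → perevog   [vowel merger]
  perevog → pelevog   [unconditioned shift]
  giving Dotasish pelevog.
No other proto-form is consistent with every reflex, so the reconstruction is *pirivog.

*pirivog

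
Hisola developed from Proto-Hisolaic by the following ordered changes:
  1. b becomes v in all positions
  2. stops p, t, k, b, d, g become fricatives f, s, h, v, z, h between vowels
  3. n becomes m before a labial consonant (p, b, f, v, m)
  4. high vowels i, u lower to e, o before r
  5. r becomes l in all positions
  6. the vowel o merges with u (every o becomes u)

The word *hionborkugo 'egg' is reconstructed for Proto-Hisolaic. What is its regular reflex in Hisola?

hiumvulkuhu

Hisola: start from *hionborkugo.
  rule 1 (unconditioned shift): hionborkugo → hionvorkugo
  rule 2 (intervocalic lenition): hionvorkugo → hionvorkuho
  rule 3 (nasal place assimilation): hionvorkuho → hiomvorkuho
  rule 4: no change — hiomvorkuho
  rule 5 (unconditioned shift): hiomvorkuho → hiomvolkuho
  rule 6 (vowel merger): hiomvolkuho → hiumvulkuhu
  ⇒ Hisola hiumvulkuhu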